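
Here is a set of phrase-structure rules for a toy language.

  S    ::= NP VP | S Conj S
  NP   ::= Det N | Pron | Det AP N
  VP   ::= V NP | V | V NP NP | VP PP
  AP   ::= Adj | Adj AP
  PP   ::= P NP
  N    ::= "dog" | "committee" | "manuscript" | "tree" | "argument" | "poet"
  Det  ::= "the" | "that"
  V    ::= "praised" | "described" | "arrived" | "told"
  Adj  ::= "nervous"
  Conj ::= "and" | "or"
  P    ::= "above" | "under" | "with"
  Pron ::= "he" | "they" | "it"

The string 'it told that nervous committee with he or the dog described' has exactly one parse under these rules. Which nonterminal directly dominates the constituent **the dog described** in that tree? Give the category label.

S

[S [S [NP [Pron it]] [VP [VP [V told] [NP [Det that] [AP [Adj nervous]] [N committee]]] [PP [P with] [NP [Pron he]]]]] [Conj or] [S [NP [Det the] [N dog]] [VP [V described]]]]
The span 'the dog described' is the S node built by S → NP VP.
Its mother is the S built by S → S Conj S.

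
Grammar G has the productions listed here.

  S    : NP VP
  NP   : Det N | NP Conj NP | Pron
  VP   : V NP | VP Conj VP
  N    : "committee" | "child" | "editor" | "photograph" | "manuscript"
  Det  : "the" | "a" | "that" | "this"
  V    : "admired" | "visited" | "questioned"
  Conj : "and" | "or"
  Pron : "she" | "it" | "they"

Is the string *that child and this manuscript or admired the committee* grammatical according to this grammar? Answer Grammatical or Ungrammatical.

For S → NP VP, every NP-prefix leaves a non-VP remainder: after 'that child' the remainder is not a VP; after 'that child and this manuscript' the remainder is not a VP.

Ungrammatical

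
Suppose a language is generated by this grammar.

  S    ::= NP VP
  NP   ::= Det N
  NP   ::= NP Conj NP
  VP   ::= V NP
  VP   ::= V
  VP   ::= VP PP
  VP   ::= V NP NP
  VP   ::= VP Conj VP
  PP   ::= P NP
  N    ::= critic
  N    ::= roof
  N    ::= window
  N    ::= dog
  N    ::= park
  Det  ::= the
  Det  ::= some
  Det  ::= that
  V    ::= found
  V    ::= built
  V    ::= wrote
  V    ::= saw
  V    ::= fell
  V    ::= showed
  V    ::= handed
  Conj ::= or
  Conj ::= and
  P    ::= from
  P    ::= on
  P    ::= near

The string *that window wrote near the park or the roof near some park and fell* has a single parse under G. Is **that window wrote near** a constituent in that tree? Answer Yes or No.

No

[S [NP [Det that] [N window]] [VP [VP [VP [VP [V wrote]] [PP [P near] [NP [NP [Det the] [N park]] [Conj or] [NP [Det the] [N roof]]]]] [PP [P near] [NP [Det some] [N park]]]] [Conj and] [VP [V fell]]]]
The smallest constituent containing 'that window wrote near' is the S spanning 'that window wrote near the park or the roof near some park and fell'; no single node in the tree dominates exactly the given words.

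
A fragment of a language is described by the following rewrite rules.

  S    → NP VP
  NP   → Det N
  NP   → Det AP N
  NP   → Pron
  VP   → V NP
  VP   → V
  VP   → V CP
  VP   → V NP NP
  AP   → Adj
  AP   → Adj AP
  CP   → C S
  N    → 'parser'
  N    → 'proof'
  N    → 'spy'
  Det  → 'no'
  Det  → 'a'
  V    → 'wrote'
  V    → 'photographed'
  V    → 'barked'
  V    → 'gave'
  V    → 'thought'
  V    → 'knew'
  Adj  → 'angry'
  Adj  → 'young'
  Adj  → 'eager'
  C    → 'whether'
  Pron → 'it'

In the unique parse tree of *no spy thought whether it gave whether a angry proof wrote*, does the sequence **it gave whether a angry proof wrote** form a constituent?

Yes

[S [NP [Det no] [N spy]] [VP [V thought] [CP [C whether] [S [NP [Pron it]] [VP [V gave] [CP [C whether] [S [NP [Det a] [AP [Adj angry]] [N proof]] [VP [V wrote]]]]]]]]]
The words 'it gave whether a angry proof wrote' are exhaustively dominated by a single S node (built by S → NP VP), so they form a constituent.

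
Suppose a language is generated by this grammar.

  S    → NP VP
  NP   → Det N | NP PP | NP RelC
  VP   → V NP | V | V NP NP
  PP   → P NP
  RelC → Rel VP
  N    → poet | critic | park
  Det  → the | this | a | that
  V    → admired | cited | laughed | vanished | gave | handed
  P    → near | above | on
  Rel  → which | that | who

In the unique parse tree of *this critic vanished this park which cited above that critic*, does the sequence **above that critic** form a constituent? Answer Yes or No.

[S [NP [Det this] [N critic]] [VP [V vanished] [NP [NP [NP [Det this] [N park]] [RelC [Rel which] [VP [V cited]]]] [PP [P above] [NP [Det that] [N critic]]]]]]
The words 'above that critic' are exhaustively dominated by a single PP node (built by PP → P NP), so they form a constituent.

Yes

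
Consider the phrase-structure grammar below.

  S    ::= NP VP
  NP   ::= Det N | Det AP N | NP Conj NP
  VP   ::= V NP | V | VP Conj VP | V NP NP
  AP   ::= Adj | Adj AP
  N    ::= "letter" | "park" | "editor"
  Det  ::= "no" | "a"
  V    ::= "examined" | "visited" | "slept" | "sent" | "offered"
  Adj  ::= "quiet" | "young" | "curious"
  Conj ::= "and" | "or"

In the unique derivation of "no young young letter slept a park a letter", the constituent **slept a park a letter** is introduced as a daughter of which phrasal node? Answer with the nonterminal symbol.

S

[S [NP [Det no] [AP [Adj young] [AP [Adj young]]] [N letter]] [VP [V slept] [NP [Det a] [N park]] [NP [Det a] [N letter]]]]
The span 'slept a park a letter' is the VP node built by VP → V NP NP.
Its mother is the S built by S → NP VP.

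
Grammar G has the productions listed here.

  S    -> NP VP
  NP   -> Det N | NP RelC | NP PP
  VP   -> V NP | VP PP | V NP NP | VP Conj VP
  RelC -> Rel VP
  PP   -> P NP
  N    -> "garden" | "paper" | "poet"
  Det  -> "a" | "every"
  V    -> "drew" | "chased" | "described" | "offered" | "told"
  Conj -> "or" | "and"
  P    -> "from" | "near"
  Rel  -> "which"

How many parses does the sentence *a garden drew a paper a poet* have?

1

[S [NP [Det a] [N garden]] [VP [V drew] [NP [Det a] [N paper]] [NP [Det a] [N poet]]]]
No rule offers an alternative attachment or grouping for any span, so this is the only derivation.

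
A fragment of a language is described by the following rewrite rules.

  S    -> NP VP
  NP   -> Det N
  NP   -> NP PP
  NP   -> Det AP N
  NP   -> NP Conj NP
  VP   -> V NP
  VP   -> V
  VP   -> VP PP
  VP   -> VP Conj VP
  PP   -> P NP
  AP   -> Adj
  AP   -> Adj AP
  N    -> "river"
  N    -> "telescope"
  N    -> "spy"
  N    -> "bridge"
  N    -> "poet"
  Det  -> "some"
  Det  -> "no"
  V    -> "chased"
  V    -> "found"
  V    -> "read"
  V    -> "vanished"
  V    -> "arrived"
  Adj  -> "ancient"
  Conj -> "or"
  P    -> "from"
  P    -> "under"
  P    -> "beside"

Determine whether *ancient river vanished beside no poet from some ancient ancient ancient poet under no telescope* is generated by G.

For S → NP VP, no prefix of the string parses as an NP.

Ungrammatical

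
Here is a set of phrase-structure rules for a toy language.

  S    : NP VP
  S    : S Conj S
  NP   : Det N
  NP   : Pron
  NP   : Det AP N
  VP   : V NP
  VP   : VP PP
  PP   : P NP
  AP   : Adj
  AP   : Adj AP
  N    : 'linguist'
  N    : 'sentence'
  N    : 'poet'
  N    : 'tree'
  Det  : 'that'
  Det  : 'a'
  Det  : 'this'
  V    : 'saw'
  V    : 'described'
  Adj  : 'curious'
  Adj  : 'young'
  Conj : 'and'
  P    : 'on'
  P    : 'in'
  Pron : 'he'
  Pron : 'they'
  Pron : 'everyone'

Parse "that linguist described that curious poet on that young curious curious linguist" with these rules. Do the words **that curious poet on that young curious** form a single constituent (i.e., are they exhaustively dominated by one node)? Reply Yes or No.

[S [NP [Det that] [N linguist]] [VP [VP [V described] [NP [Det that] [AP [Adj curious]] [N poet]]] [PP [P on] [NP [Det that] [AP [Adj young] [AP [Adj curious] [AP [Adj curious]]]] [N linguist]]]]]
The smallest constituent containing 'that curious poet on that young curious' is the VP spanning 'described that curious poet on that young curious curious linguist'; no single node in the tree dominates exactly the given words.

No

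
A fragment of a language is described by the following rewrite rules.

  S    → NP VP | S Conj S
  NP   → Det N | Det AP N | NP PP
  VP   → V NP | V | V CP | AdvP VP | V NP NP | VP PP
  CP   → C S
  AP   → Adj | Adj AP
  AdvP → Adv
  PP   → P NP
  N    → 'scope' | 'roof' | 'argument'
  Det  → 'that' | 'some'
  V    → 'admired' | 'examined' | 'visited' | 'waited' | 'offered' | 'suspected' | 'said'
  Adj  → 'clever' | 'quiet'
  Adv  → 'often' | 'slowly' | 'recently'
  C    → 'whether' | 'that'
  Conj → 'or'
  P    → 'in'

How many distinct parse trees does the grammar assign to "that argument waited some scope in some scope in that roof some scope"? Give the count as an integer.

The two bracketings:
[S [NP [Det that] [N argument]] [VP [V waited] [NP [NP [Det some] [N scope]] [PP [P in] [NP [NP [Det some] [N scope]] [PP [P in] [NP [Det that] [N roof]]]]]] [NP [Det some] [N scope]]]]
[S [NP [Det that] [N argument]] [VP [V waited] [NP [NP [NP [Det some] [N scope]] [PP [P in] [NP [Det some] [N scope]]]] [PP [P in] [NP [Det that] [N roof]]]] [NP [Det some] [N scope]]]]
The trees differ in how a recursive rule is bracketed over the same span.

2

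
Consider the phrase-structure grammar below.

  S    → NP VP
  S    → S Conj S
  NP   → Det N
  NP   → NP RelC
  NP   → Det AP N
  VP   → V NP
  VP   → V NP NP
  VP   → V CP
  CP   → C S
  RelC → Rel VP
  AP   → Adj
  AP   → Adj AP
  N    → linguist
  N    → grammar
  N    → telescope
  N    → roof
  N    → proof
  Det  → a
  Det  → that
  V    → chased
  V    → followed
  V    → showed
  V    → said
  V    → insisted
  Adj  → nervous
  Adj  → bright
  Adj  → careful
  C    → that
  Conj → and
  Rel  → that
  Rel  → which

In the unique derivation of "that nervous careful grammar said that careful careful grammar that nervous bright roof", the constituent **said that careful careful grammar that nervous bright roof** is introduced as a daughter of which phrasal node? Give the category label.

S

[S [NP [Det that] [AP [Adj nervous] [AP [Adj careful]]] [N grammar]] [VP [V said] [NP [Det that] [AP [Adj careful] [AP [Adj careful]]] [N grammar]] [NP [Det that] [AP [Adj nervous] [AP [Adj bright]]] [N roof]]]]
The span 'said that careful careful grammar that nervous bright roof' is the VP node built by VP → V NP NP.
Its mother is the S built by S → NP VP.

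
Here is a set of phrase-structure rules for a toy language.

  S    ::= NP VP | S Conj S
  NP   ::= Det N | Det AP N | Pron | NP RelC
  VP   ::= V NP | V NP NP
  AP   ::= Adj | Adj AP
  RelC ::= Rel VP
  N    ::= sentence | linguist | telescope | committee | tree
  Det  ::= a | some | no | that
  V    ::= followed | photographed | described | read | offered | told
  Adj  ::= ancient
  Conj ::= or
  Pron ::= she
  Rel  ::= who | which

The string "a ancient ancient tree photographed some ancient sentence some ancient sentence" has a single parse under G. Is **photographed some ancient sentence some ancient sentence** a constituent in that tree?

[S [NP [Det a] [AP [Adj ancient] [AP [Adj ancient]]] [N tree]] [VP [V photographed] [NP [Det some] [AP [Adj ancient]] [N sentence]] [NP [Det some] [AP [Adj ancient]] [N sentence]]]]
The words 'photographed some ancient sentence some ancient sentence' are exhaustively dominated by a single VP node (built by VP → V NP NP), so they form a constituent.

Yes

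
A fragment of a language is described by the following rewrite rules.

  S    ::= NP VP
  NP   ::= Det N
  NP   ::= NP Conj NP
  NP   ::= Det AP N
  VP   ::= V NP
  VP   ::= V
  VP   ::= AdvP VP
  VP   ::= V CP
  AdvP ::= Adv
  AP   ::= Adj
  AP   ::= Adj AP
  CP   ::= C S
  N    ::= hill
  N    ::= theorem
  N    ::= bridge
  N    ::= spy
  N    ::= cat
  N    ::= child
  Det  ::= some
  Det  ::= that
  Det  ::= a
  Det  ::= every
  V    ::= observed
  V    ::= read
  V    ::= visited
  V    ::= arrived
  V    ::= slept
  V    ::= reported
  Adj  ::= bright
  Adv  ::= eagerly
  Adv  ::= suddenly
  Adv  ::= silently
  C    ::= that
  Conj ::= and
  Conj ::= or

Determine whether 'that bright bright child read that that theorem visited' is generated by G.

Grammatical

S
  NP
    Det: that
    AP
      Adj: bright
      AP
        Adj: bright
    N: child
  VP
    V: read
    CP
      C: that
      S
        NP
          Det: that
          N: theorem
        VP
          V: visited
Each bracket corresponds to one application of a listed rule, so the string is derivable from S.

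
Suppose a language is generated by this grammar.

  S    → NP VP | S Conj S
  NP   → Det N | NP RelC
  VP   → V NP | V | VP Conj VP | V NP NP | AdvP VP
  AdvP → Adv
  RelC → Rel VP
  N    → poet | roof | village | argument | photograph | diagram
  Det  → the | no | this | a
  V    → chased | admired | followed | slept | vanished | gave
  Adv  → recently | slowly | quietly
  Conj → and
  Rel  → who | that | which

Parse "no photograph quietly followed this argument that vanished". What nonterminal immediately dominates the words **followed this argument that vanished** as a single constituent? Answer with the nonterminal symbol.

VP

S
  NP
    Det: no
    N: photograph
  VP
    AdvP
      Adv: quietly
    VP
      V: followed
      NP
        NP
          Det: this
          N: argument
        RelC
          Rel: that
          VP
            V: vanished
The span 'followed this argument that vanished' is the VP node built by VP → V NP.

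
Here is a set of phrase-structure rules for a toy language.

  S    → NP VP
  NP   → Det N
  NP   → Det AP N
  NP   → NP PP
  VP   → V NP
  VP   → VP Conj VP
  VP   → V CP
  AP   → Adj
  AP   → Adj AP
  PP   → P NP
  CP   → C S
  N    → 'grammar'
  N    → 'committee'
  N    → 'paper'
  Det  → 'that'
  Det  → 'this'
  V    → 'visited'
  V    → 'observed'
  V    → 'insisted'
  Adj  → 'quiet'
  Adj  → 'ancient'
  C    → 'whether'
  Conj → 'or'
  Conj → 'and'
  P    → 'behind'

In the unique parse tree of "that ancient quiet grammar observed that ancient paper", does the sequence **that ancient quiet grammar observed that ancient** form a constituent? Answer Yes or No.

No

[S [NP [Det that] [AP [Adj ancient] [AP [Adj quiet]]] [N grammar]] [VP [V observed] [NP [Det that] [AP [Adj ancient]] [N paper]]]]
The smallest constituent containing 'that ancient quiet grammar observed that ancient' is the S spanning 'that ancient quiet grammar observed that ancient paper'; no single node in the tree dominates exactly the given words.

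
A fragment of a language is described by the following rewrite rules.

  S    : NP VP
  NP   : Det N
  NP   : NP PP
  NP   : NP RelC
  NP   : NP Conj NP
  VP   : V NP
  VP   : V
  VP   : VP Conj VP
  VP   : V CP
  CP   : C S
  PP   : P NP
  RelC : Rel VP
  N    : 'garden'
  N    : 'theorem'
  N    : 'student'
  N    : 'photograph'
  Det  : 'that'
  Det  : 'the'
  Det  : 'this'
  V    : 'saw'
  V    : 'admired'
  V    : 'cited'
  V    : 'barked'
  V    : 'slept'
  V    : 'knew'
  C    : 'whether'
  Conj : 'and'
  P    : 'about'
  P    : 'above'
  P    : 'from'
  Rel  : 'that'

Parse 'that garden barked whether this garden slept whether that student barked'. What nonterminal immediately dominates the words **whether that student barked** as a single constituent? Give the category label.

[S [NP [Det that] [N garden]] [VP [V barked] [CP [C whether] [S [NP [Det this] [N garden]] [VP [V slept] [CP [C whether] [S [NP [Det that] [N student]] [VP [V barked]]]]]]]]]
The span 'whether that student barked' is the CP node built by CP → C S.

CP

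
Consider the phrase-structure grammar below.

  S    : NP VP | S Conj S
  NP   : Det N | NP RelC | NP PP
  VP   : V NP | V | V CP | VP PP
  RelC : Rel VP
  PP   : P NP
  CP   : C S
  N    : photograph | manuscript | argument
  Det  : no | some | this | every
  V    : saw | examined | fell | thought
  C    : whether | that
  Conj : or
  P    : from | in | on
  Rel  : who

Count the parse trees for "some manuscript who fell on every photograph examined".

The two bracketings:
[S [NP [NP [Det some] [N manuscript]] [RelC [Rel who] [VP [VP [V fell]] [PP [P on] [NP [Det every] [N photograph]]]]]] [VP [V examined]]]
[S [NP [NP [NP [Det some] [N manuscript]] [RelC [Rel who] [VP [V fell]]]] [PP [P on] [NP [Det every] [N photograph]]]] [VP [V examined]]]
The difference turns on whether NP → NP PP is used at the relevant span, versus an alternative expansion of NP.

2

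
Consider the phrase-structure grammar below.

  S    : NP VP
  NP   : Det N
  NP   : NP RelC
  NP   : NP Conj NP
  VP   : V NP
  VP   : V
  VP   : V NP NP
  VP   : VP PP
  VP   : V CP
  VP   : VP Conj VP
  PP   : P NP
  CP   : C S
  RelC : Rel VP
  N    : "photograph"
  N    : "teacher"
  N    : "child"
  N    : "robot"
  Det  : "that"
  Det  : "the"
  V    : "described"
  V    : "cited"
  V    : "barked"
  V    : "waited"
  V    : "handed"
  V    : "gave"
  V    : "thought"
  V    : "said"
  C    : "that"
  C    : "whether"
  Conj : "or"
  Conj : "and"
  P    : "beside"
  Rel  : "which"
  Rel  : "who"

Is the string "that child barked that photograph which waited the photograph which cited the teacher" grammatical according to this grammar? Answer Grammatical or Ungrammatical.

Grammatical

S
  NP
    Det: that
    N: child
  VP
    V: barked
    NP
      NP
        Det: that
        N: photograph
      RelC
        Rel: which
        VP
          V: waited
          NP
            NP
              Det: the
              N: photograph
            RelC
              Rel: which
              VP
                V: cited
                NP
                  Det: the
                  N: teacher
Each bracket corresponds to one application of a listed rule, so the string is derivable from S.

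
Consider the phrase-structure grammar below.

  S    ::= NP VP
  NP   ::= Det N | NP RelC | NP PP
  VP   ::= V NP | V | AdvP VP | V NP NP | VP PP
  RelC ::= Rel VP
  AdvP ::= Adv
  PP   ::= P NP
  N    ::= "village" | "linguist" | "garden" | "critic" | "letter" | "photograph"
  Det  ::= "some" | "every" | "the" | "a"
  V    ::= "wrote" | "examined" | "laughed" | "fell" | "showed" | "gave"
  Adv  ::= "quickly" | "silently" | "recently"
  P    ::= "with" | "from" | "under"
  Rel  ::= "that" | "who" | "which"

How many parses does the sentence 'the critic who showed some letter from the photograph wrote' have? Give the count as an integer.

3

Two of the 3 distinct bracketings:
[S [NP [NP [Det the] [N critic]] [RelC [Rel who] [VP [V showed] [NP [NP [Det some] [N letter]] [PP [P from] [NP [Det the] [N photograph]]]]]]] [VP [V wrote]]]
[S [NP [NP [Det the] [N critic]] [RelC [Rel who] [VP [VP [V showed] [NP [Det some] [N letter]]] [PP [P from] [NP [Det the] [N photograph]]]]]] [VP [V wrote]]]
The difference turns on whether NP → NP PP is used at the relevant span, versus an alternative expansion of NP.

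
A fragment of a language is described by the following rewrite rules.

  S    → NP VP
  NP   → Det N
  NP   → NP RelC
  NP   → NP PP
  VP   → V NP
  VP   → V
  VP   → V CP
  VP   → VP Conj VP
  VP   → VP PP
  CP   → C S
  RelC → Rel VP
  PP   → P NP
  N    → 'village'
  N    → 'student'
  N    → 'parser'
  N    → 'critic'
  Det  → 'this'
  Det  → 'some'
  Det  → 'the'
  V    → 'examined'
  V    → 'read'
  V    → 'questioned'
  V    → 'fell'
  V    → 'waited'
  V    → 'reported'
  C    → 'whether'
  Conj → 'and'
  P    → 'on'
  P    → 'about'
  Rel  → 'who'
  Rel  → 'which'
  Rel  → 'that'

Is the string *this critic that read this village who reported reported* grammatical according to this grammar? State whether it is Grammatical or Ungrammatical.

S
  NP
    NP
      Det: this
      N: critic
    RelC
      Rel: that
      VP
        V: read
        NP
          NP
            Det: this
            N: village
          RelC
            Rel: who
            VP
              V: reported
  VP
    V: reported
Each bracket corresponds to one application of a listed rule, so the string is derivable from S.

Grammatical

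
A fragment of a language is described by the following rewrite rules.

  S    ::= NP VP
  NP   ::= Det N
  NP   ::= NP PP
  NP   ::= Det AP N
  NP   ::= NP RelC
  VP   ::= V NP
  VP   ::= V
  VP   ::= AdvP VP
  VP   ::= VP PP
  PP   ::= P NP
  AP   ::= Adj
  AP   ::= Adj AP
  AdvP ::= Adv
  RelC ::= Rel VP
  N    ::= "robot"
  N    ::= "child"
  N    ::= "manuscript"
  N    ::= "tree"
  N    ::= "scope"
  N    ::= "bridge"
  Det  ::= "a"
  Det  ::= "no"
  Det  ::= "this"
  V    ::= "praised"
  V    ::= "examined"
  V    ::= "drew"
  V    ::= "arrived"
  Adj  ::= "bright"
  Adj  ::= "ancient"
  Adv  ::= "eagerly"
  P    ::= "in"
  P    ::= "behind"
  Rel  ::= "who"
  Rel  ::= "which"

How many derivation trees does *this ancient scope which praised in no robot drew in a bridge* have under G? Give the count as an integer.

2

The two bracketings:
[S [NP [NP [NP [Det this] [AP [Adj ancient]] [N scope]] [RelC [Rel which] [VP [V praised]]]] [PP [P in] [NP [Det no] [N robot]]]] [VP [VP [V drew]] [PP [P in] [NP [Det a] [N bridge]]]]]
[S [NP [NP [Det this] [AP [Adj ancient]] [N scope]] [RelC [Rel which] [VP [VP [V praised]] [PP [P in] [NP [Det no] [N robot]]]]]] [VP [VP [V drew]] [PP [P in] [NP [Det a] [N bridge]]]]]
The difference turns on whether NP → NP PP is used at the relevant span, versus an alternative expansion of NP.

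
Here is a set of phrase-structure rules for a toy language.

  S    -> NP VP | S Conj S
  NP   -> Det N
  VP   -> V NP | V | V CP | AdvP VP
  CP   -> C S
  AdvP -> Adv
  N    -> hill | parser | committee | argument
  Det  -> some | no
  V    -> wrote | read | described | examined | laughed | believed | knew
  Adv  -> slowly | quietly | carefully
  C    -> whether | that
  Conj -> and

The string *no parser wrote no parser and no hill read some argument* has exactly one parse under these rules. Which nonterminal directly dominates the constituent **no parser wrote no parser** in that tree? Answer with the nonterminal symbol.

S

S
  S
    NP
      Det: no
      N: parser
    VP
      V: wrote
      NP
        Det: no
        N: parser
  Conj: and
  S
    NP
      Det: no
      N: hill
    VP
      V: read
      NP
        Det: some
        N: argument
The span 'no parser wrote no parser' is the S node built by S → NP VP.
Its mother is the S built by S → S Conj S.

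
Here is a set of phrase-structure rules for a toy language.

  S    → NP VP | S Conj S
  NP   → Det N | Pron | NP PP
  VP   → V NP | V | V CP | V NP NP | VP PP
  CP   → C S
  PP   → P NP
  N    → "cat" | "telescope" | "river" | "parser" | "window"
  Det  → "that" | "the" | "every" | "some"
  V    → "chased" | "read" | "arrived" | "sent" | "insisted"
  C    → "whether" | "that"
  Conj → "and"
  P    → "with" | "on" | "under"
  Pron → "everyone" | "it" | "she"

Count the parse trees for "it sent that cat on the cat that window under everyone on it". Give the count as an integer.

5

Two of the 5 distinct bracketings:
[S [NP [Pron it]] [VP [V sent] [NP [NP [Det that] [N cat]] [PP [P on] [NP [Det the] [N cat]]]] [NP [NP [Det that] [N window]] [PP [P under] [NP [NP [Pron everyone]] [PP [P on] [NP [Pron it]]]]]]]]
[S [NP [Pron it]] [VP [V sent] [NP [NP [Det that] [N cat]] [PP [P on] [NP [Det the] [N cat]]]] [NP [NP [NP [Det that] [N window]] [PP [P under] [NP [Pron everyone]]]] [PP [P on] [NP [Pron it]]]]]]
The trees differ in how a recursive rule is bracketed over the same span.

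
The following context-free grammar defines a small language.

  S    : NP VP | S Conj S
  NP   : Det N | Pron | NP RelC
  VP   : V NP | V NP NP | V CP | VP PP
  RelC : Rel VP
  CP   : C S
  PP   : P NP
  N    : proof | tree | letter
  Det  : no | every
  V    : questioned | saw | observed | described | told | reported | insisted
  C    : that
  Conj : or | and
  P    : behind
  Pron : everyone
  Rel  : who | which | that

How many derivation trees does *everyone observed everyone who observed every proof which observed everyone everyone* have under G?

5

Two of the 5 distinct bracketings:
[S [NP [Pron everyone]] [VP [V observed] [NP [NP [Pron everyone]] [RelC [Rel who] [VP [V observed] [NP [NP [Det every] [N proof]] [RelC [Rel which] [VP [V observed] [NP [Pron everyone]] [NP [Pron everyone]]]]]]]]]]
[S [NP [Pron everyone]] [VP [V observed] [NP [NP [Pron everyone]] [RelC [Rel who] [VP [V observed] [NP [NP [Det every] [N proof]] [RelC [Rel which] [VP [V observed] [NP [Pron everyone]]]]] [NP [Pron everyone]]]]]]]
The trees differ in how a recursive rule is bracketed over the same span.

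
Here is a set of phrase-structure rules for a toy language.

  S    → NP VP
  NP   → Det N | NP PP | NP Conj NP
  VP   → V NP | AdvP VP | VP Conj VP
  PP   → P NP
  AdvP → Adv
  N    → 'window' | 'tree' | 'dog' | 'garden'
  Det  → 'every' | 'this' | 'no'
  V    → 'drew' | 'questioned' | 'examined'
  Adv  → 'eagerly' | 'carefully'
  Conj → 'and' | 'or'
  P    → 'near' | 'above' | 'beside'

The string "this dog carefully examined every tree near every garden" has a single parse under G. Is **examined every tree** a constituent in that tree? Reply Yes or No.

[S [NP [Det this] [N dog]] [VP [AdvP [Adv carefully]] [VP [V examined] [NP [NP [Det every] [N tree]] [PP [P near] [NP [Det every] [N garden]]]]]]]
The smallest constituent containing 'examined every tree' is the VP spanning 'examined every tree near every garden'; no single node in the tree dominates exactly the given words.

No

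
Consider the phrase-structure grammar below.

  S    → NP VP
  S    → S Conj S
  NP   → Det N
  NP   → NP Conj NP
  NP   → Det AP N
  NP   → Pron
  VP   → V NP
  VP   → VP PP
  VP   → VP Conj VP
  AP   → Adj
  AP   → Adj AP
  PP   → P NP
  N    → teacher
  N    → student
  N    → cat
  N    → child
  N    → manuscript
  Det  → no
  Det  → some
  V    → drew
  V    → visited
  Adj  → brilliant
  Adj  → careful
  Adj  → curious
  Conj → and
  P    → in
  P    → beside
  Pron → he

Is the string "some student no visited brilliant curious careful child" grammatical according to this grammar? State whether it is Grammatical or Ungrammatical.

An N word can never sit immediately before a Det word in any string this grammar generates, so the substring 'student no' rules out a derivation.

Ungrammatical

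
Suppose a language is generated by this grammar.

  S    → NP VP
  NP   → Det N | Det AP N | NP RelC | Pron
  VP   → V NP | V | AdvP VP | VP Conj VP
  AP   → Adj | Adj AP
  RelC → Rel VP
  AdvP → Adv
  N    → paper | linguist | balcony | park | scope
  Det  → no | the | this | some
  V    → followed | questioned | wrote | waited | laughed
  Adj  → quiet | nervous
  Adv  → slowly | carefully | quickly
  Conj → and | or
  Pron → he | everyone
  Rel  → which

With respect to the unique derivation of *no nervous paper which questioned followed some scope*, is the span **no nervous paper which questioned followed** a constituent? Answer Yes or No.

[S [NP [NP [Det no] [AP [Adj nervous]] [N paper]] [RelC [Rel which] [VP [V questioned]]]] [VP [V followed] [NP [Det some] [N scope]]]]
The smallest constituent containing 'no nervous paper which questioned followed' is the S spanning 'no nervous paper which questioned followed some scope'; no single node in the tree dominates exactly the given words.

No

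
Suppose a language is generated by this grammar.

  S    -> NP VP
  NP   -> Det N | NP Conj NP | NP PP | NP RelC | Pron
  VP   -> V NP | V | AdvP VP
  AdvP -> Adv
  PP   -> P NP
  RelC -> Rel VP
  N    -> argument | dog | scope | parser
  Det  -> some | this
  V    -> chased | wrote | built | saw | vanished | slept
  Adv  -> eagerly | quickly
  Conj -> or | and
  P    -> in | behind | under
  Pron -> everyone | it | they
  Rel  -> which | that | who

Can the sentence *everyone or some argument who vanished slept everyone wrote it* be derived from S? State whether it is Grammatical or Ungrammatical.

Ungrammatical

For S → NP VP, every NP-prefix leaves a non-VP remainder: after 'everyone' the remainder is not a VP; after 'everyone or some argument' the remainder is not a VP; after 'everyone or some argument who vanished' the remainder is not a VP.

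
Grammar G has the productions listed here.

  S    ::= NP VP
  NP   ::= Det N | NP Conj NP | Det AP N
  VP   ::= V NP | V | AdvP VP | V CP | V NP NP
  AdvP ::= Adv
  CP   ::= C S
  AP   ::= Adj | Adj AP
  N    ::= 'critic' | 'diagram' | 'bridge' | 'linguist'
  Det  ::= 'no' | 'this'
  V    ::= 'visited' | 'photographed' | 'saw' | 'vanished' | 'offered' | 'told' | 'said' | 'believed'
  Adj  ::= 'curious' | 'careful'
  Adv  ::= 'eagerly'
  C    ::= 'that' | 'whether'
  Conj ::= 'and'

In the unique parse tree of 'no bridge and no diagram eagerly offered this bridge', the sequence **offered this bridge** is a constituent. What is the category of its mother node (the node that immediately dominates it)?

VP

[S [NP [NP [Det no] [N bridge]] [Conj and] [NP [Det no] [N diagram]]] [VP [AdvP [Adv eagerly]] [VP [V offered] [NP [Det this] [N bridge]]]]]
The span 'offered this bridge' is the VP node built by VP → V NP.
Its mother is the VP built by VP → AdvP VP.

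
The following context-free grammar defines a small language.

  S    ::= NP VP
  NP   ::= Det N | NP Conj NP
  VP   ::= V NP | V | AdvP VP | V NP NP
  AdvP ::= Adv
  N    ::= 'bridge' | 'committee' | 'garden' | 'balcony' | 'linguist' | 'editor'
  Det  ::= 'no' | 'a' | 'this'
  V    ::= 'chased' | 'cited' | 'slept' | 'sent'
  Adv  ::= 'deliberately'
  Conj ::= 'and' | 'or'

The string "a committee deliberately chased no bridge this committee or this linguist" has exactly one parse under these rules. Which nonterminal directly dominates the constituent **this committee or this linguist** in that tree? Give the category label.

S
  NP
    Det: a
    N: committee
  VP
    AdvP
      Adv: deliberately
    VP
      V: chased
      NP
        Det: no
        N: bridge
      NP
        NP
          Det: this
          N: committee
        Conj: or
        NP
          Det: this
          N: linguist
The span 'this committee or this linguist' is the NP node built by NP → NP Conj NP.
Its mother is the VP built by VP → V NP NP.

VP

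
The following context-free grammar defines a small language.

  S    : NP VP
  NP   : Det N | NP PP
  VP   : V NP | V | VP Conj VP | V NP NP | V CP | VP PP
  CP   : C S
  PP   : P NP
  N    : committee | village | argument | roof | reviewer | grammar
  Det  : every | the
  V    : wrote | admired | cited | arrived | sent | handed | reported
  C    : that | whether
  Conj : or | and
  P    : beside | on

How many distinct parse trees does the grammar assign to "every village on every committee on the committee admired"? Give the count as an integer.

The two bracketings:
[S [NP [NP [Det every] [N village]] [PP [P on] [NP [NP [Det every] [N committee]] [PP [P on] [NP [Det the] [N committee]]]]]] [VP [V admired]]]
[S [NP [NP [NP [Det every] [N village]] [PP [P on] [NP [Det every] [N committee]]]] [PP [P on] [NP [Det the] [N committee]]]] [VP [V admired]]]
The trees differ in how a recursive rule is bracketed over the same span.

2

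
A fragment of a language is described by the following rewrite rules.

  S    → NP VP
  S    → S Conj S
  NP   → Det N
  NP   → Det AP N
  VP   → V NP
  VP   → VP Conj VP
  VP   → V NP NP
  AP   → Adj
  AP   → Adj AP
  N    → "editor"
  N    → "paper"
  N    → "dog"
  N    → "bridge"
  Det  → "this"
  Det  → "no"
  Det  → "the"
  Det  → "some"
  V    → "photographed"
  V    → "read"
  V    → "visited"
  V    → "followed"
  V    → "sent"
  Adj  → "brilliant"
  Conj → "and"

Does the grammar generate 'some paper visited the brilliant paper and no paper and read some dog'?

For S → NP VP, the only prefix that parses as NP is 'some paper', but the remainder 'visited the brilliant paper and no paper and read some dog' is not a VP under these rules. The alternative S rule S → S Conj S likewise has no satisfying split.

Ungrammatical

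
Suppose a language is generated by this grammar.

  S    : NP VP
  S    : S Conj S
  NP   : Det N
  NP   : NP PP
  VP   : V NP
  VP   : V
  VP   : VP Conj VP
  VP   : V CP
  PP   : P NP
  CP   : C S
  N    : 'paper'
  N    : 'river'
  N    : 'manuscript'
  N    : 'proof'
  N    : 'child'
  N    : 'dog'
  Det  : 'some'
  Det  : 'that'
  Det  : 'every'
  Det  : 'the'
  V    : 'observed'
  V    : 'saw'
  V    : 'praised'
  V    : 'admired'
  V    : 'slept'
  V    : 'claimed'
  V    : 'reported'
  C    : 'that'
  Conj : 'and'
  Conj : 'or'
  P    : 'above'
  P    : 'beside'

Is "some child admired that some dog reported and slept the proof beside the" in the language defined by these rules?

For S → NP VP, the only prefix that parses as NP is 'some child', but the remainder 'admired that some dog reported and slept the proof beside the' is not a VP under these rules. The alternative S rule S → S Conj S likewise has no satisfying split.

Ungrammatical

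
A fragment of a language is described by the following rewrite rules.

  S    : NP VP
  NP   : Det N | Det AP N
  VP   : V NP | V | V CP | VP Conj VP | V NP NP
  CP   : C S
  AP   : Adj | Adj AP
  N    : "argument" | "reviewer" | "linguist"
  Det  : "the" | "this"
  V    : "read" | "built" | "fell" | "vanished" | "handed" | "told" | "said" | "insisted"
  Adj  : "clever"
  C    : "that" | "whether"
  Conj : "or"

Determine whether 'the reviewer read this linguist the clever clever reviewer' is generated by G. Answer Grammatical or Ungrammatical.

[S [NP [Det the] [N reviewer]] [VP [V read] [NP [Det this] [N linguist]] [NP [Det the] [AP [Adj clever] [AP [Adj clever]]] [N reviewer]]]]
Each bracket corresponds to one application of a listed rule, so the string is derivable from S.

Grammatical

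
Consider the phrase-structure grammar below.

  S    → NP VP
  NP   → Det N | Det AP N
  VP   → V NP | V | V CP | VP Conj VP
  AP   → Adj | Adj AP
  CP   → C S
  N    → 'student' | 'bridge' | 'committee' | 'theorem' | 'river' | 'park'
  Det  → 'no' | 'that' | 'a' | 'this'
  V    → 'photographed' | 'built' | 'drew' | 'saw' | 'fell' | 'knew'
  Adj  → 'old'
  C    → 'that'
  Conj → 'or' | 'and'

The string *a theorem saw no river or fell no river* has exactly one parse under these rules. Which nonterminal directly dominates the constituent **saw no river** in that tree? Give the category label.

VP

S
  NP
    Det: a
    N: theorem
  VP
    VP
      V: saw
      NP
        Det: no
        N: river
    Conj: or
    VP
      V: fell
      NP
        Det: no
        N: river
The span 'saw no river' is the VP node built by VP → V NP.
Its mother is the VP built by VP → VP Conj VP.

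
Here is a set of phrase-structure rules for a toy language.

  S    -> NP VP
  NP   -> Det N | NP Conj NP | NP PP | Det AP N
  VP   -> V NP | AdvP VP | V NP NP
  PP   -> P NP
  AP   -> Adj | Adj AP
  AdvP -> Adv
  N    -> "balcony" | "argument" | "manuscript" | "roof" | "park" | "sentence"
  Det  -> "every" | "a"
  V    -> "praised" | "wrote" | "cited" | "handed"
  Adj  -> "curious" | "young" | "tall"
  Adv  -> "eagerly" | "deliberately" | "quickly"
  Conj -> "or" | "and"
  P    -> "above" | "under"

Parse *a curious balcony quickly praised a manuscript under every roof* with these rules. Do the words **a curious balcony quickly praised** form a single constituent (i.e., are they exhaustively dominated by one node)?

No

[S [NP [Det a] [AP [Adj curious]] [N balcony]] [VP [AdvP [Adv quickly]] [VP [V praised] [NP [NP [Det a] [N manuscript]] [PP [P under] [NP [Det every] [N roof]]]]]]]
The smallest constituent containing 'a curious balcony quickly praised' is the S spanning 'a curious balcony quickly praised a manuscript under every roof'; no single node in the tree dominates exactly the given words.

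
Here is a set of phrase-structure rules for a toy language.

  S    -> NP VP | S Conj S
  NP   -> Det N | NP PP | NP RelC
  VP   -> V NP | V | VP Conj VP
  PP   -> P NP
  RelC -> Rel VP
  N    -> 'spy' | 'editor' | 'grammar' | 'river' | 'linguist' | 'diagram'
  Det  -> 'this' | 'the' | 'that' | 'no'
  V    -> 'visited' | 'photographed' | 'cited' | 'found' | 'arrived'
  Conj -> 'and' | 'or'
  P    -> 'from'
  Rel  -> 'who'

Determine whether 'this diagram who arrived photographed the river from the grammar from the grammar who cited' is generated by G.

S
  NP
    NP
      Det: this
      N: diagram
    RelC
      Rel: who
      VP
        V: arrived
  VP
    V: photographed
    NP
      NP
        Det: the
        N: river
      PP
        P: from
        NP
          NP
            Det: the
            N: grammar
          PP
            P: from
            NP
              NP
                Det: the
                N: grammar
              RelC
                Rel: who
                VP
                  V: cited
The bracketing above is licensed at every node by one of the given productions, with S at the root.

Grammatical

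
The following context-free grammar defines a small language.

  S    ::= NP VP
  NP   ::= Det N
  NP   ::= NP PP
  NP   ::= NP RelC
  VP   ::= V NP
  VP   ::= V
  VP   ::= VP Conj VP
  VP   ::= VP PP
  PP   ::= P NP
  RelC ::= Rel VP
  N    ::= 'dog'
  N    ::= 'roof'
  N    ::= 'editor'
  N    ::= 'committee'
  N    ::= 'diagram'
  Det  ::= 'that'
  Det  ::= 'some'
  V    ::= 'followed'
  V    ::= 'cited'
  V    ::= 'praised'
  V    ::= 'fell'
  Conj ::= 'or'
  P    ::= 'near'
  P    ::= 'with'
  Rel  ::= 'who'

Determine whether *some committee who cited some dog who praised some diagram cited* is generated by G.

[S [NP [NP [Det some] [N committee]] [RelC [Rel who] [VP [V cited] [NP [NP [Det some] [N dog]] [RelC [Rel who] [VP [V praised] [NP [Det some] [N diagram]]]]]]]] [VP [V cited]]]
Every word is introduced by a lexical rule and the phrasal rules combine the resulting categories into a single S.

Grammatical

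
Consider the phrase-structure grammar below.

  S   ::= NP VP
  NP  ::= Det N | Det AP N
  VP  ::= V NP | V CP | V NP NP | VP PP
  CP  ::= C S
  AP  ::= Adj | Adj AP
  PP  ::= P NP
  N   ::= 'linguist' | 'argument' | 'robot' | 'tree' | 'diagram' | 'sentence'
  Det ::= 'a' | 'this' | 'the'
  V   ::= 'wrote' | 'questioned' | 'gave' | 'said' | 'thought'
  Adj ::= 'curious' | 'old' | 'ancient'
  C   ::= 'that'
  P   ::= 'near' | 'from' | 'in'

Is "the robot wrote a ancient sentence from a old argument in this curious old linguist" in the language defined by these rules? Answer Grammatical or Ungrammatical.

Grammatical

[S [NP [Det the] [N robot]] [VP [VP [VP [V wrote] [NP [Det a] [AP [Adj ancient]] [N sentence]]] [PP [P from] [NP [Det a] [AP [Adj old]] [N argument]]]] [PP [P in] [NP [Det this] [AP [Adj curious] [AP [Adj old]]] [N linguist]]]]]
The bracketing above is licensed at every node by one of the given productions, with S at the root.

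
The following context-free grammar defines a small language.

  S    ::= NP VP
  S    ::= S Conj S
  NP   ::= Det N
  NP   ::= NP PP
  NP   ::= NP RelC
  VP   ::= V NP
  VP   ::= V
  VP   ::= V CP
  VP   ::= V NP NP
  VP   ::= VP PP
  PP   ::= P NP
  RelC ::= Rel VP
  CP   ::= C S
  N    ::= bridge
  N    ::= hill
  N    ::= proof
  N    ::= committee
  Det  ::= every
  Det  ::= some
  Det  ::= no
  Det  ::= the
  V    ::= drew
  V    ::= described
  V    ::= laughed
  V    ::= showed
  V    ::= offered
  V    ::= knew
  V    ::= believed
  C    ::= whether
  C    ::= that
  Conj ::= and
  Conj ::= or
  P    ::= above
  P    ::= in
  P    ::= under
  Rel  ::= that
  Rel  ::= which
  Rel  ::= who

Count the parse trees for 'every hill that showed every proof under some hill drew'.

3

Two of the 3 distinct bracketings:
[S [NP [NP [NP [Det every] [N hill]] [RelC [Rel that] [VP [V showed] [NP [Det every] [N proof]]]]] [PP [P under] [NP [Det some] [N hill]]]] [VP [V drew]]]
[S [NP [NP [Det every] [N hill]] [RelC [Rel that] [VP [V showed] [NP [NP [Det every] [N proof]] [PP [P under] [NP [Det some] [N hill]]]]]]] [VP [V drew]]]
The trees differ in how a recursive rule is bracketed over the same span.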